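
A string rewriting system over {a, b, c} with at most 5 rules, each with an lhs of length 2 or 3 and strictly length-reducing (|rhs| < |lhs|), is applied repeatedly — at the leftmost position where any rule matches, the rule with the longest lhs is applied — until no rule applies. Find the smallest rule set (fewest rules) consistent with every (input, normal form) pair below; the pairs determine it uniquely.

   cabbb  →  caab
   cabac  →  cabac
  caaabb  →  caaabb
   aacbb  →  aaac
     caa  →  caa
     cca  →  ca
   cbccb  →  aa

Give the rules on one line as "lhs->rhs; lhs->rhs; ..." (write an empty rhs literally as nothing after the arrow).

  | cabbb => caab
  | cabac
  | caaabb
  | aacbb => aaac

bbb->ab; cb->a; cbb->ac; cc->c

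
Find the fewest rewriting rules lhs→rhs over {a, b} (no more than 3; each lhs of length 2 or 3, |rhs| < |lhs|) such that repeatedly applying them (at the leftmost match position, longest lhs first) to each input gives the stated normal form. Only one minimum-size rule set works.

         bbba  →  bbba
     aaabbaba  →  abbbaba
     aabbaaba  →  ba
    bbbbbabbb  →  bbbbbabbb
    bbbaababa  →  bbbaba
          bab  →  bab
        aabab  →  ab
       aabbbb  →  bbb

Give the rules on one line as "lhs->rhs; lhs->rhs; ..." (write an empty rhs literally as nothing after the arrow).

aaa->ab; aab->

  | bbba
  | aaabbaba => abbbaba
  | aabbaaba => baaba => ba
  | bbbbbabbb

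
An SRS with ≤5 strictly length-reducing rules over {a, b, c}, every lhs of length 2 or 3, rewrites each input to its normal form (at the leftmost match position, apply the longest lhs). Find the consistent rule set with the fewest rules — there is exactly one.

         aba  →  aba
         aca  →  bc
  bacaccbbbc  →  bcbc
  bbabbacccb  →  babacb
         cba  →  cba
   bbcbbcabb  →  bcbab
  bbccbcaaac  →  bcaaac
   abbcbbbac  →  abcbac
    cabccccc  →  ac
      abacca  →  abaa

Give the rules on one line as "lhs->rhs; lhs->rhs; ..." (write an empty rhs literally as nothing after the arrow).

  | aba
  | aca => bc
  | bacaccbbbc => bbcccbbbc => bcccbbbc => bcbbbc => bcbbc => bcbc
  | bbabbacccb => babbacccb => babacccb => babacb

aca->bc; bb->b; cab->a; cc->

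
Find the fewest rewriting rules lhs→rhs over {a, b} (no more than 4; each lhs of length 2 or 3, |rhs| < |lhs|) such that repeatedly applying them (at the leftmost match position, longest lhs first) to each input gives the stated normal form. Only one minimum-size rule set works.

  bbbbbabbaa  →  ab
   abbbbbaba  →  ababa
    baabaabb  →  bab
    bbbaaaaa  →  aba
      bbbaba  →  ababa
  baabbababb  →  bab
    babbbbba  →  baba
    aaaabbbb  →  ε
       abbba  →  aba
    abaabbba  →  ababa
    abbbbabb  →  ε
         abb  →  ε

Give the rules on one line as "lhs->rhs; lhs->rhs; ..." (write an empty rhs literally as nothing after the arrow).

  | bbbbbabbaa => abbbabbaa => aababbaa => ababbaa => abaaaa => abaa => ab
  | abbbbbaba => aabbbaba => abbbaba => aababa => ababa
  | baabaabb => babaabb => bababb => babaa => bab
  | bbbaaaaa => abaaaaa => abaaa => aba

aa->; aab->ab; bb->a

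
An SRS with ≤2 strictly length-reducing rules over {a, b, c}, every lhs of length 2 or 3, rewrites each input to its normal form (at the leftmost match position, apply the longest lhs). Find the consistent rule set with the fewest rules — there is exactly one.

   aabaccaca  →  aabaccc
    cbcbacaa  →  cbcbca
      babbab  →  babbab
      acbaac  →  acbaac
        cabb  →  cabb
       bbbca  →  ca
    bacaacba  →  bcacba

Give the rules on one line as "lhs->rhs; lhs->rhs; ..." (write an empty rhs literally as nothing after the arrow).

aca->c; bbb->

  | aabaccaca => aabaccc
  | cbcbacaa => cbcbca
  | babbab
  | acbaac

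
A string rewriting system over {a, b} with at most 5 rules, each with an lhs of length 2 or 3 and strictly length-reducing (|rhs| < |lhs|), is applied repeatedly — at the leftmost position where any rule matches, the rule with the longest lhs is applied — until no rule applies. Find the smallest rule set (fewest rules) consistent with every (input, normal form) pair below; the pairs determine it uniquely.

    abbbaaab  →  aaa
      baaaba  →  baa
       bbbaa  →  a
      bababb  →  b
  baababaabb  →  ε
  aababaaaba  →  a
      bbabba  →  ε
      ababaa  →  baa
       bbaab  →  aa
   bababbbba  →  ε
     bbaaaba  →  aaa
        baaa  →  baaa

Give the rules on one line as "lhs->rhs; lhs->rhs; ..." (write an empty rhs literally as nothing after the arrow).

  | abbbaaab => bbaaab => aaaab => aaa
  | baaaba => baa
  | bbbaa => abaa => a
  | bababb => abb => b

ab->; aba->; bab->; bb->a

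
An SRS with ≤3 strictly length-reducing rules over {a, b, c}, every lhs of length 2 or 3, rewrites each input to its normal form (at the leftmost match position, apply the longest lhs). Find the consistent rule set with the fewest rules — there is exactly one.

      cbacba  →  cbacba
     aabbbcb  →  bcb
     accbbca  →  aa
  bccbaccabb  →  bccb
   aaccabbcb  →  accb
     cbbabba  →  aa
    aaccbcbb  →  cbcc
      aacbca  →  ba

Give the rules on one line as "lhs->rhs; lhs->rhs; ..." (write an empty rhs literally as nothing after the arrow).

aac->; bb->c; ca->a

  | cbacba
  | aabbbcb => aacbcb => bcb
  | accbbca => acccca => accca => acca => aca => aa
  | bccbaccabb => bccbacabb => bccbaabb => bccbaac => bccb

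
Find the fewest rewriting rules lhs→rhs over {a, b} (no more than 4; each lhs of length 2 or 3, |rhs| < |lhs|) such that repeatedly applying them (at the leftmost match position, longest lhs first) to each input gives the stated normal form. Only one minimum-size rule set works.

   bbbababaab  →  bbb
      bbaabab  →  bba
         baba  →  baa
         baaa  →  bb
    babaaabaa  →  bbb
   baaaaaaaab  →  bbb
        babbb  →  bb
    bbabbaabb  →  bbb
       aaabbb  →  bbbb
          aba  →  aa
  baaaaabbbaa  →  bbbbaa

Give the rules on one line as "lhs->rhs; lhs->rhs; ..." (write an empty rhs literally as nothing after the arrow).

aaa->b; aab->; ab->a; abb->

  | bbbababaab => bbbaabaab => bbbaab => bbb
  | bbaabab => bbab => bba
  | baba => baa
  | baaa => bb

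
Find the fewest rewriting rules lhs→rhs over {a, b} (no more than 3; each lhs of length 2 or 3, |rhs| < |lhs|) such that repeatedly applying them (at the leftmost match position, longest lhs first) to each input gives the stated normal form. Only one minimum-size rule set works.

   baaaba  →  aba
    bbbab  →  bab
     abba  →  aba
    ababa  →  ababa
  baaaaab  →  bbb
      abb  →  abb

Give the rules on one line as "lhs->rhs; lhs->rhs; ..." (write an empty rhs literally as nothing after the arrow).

aaa->bb; baa->; bba->ba

  | baaaba => aba
  | bbbab => bbab => bab
  | abba => aba
  | ababa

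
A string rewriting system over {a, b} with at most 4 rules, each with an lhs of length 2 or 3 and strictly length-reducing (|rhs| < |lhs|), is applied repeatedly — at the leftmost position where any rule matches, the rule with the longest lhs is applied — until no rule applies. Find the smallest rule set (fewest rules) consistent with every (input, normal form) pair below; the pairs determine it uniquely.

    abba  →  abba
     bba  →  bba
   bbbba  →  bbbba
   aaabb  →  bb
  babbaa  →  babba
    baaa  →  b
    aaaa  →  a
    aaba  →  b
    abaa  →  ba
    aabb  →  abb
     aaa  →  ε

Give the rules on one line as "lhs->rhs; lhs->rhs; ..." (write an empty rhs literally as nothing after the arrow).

  | abba
  | bba
  | bbbba
  | aaabb => bb

aa->a; aaa->; aba->b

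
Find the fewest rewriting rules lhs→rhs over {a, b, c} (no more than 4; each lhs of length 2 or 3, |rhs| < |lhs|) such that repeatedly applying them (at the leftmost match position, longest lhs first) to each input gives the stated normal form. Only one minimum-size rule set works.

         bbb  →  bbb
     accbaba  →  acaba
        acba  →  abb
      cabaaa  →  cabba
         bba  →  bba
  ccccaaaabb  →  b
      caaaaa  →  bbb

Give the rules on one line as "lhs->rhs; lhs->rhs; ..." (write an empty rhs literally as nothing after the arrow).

aa->b; cb->b; cba->bb; ccb->c

  | bbb
  | accbaba => acaba
  | acba => abb
  | cabaaa => cabba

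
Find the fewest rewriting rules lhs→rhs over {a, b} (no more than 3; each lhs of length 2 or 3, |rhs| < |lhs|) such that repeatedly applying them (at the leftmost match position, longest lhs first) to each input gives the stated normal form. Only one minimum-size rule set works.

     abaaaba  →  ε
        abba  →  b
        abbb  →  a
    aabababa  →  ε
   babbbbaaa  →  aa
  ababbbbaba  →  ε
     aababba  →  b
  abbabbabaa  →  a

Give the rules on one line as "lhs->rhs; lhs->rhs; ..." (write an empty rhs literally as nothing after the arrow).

ab->b; ba->; bbb->a

  | abaaaba => baaaba => aaba => aba => ba => ε
  | abba => bba => b
  | abbb => bbb => a
  | aabababa => abababa => bababa => baba => ba => ε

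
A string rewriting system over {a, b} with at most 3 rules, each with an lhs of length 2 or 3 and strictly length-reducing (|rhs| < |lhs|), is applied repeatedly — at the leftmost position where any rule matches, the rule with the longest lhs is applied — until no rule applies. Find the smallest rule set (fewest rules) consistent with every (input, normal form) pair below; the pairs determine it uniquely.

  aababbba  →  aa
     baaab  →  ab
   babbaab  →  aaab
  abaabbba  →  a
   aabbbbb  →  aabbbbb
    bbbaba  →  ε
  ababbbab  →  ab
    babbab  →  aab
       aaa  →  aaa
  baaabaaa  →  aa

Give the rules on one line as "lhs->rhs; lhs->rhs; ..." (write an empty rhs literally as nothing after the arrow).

  | aababbba => aabbba => aabaa => aa
  | baaab => ab
  | babbaab => bbaab => aaab
  | abaabbba => abbba => abaa => a

ba->; baa->; bba->aa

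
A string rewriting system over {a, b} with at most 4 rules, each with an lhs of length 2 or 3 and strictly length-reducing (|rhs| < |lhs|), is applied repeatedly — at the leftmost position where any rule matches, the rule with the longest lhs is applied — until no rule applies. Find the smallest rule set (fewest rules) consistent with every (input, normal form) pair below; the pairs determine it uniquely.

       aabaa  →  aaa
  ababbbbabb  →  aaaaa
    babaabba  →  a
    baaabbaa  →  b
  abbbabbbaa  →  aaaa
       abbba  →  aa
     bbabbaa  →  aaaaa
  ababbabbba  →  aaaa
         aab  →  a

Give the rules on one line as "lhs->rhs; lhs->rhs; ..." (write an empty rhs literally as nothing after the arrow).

  | aabaa => aaa
  | ababbbbabb => abbbbabb => aabbabb => aaaabb => aaaaa
  | babaabba => baabba => bbba => aba => a
  | baaabbaa => babbaa => baaaa => baa => b

ab->; abb->aa; baa->b; bb->a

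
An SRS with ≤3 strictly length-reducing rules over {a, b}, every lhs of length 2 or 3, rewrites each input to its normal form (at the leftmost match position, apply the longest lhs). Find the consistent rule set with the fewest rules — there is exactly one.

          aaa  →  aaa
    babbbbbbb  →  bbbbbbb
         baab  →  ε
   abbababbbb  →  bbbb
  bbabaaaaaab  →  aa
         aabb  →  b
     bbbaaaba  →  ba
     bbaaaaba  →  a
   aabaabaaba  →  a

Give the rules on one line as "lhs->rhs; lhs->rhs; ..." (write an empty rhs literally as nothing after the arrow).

  | aaa
  | babbbbbbb => bbbbbbb
  | baab => ab => ε
  | abbababbbb => bababbbb => babbbb => bbbb

aab->; ab->; baa->a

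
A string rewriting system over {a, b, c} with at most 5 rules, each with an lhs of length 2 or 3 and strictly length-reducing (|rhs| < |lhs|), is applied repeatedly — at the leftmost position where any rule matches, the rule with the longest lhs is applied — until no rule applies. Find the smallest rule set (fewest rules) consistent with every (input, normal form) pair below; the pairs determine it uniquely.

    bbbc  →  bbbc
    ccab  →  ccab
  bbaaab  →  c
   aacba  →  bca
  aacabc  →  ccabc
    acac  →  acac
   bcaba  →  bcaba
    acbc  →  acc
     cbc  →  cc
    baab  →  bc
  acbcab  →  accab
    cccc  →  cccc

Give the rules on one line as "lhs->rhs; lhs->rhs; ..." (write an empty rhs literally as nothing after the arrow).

  | bbbc
  | ccab
  | bbaaab => aab => cb => c
  | aacba => ccba => bca

aa->c; bba->; cb->c; ccb->bc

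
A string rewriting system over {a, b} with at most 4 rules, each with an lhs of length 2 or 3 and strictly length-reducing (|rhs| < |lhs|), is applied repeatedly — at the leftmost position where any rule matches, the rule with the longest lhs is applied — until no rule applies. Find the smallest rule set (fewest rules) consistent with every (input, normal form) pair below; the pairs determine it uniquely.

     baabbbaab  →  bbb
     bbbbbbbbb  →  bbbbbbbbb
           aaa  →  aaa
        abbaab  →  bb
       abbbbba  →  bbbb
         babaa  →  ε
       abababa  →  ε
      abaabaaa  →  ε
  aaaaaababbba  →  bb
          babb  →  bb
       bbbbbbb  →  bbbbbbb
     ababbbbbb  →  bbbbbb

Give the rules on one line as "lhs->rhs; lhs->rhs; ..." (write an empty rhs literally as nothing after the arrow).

ab->b; ba->; baa->ba

  | baabbbaab => babbbaab => bbbaab => bbbab => bbb
  | bbbbbbbbb
  | aaa
  | abbaab => bbaab => bbab => bb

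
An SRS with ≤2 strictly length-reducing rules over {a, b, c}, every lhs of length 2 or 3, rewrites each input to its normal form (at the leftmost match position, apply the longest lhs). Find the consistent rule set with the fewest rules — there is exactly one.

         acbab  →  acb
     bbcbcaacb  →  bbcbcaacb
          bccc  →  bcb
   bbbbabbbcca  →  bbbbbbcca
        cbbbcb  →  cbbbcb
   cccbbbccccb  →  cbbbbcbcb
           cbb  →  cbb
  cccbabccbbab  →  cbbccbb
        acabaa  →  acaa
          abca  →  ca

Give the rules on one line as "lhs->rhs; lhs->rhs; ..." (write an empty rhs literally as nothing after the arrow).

  | acbab => acb
  | bbcbcaacb
  | bccc => bcb
  | bbbbabbbcca => bbbbbbcca

ab->; ccc->cb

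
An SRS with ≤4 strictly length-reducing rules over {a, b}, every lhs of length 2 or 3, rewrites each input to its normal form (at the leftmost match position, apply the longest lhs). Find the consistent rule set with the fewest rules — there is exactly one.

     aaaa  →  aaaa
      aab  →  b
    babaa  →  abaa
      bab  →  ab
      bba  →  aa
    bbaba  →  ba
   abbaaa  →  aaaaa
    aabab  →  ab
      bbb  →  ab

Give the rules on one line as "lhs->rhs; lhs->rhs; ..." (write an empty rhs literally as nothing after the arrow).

  | aaaa
  | aab => b
  | babaa => abaa
  | bab => ab

aab->b; bab->ab; bb->a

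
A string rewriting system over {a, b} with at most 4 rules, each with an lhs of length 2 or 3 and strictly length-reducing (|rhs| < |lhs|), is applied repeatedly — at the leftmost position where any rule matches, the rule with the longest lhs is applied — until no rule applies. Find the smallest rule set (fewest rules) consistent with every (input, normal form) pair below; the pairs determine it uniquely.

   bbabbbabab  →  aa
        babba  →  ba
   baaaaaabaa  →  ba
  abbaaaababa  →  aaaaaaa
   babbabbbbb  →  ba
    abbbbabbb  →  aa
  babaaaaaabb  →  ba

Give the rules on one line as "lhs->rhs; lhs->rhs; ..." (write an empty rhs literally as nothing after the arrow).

  | bbabbbabab => bbbabab => abab => aab => aa
  | babba => baba => baa => ba
  | baaaaaabaa => baaaaabaa => baaaabaa => baaabaa => baabaa => babaa => baaa => baa => ba
  | abbaaaababa => abaaaababa => aaaaababa => aaaaaaba => aaaaaaa

ab->a; baa->ba; bba->; bbb->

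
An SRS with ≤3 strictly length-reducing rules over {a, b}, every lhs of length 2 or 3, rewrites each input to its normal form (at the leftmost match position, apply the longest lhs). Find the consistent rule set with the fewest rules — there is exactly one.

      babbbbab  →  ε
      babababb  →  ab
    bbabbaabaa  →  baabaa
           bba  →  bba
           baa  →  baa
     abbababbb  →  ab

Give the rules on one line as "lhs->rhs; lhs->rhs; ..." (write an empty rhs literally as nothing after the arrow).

abb->ab; bab->bb; bbb->

  | babbbbab => bbbbbab => bbab => bbb => ε
  | babababb => bbababb => bbbabb => abb => ab
  | bbabbaabaa => bbbbaabaa => baabaa
  | bba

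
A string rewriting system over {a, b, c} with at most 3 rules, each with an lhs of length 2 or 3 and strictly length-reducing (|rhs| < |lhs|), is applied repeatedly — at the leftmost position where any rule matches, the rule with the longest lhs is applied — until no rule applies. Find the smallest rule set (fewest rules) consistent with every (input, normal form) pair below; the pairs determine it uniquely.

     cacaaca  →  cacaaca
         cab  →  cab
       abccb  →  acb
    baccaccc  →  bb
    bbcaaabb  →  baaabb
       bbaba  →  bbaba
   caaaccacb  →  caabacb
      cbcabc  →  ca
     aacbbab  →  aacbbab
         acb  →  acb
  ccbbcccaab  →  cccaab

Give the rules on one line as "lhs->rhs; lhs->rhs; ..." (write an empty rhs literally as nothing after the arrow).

  | cacaaca
  | cab
  | abccb => acb
  | baccaccc => bbaccc => bbbc => bb

acc->b; bc->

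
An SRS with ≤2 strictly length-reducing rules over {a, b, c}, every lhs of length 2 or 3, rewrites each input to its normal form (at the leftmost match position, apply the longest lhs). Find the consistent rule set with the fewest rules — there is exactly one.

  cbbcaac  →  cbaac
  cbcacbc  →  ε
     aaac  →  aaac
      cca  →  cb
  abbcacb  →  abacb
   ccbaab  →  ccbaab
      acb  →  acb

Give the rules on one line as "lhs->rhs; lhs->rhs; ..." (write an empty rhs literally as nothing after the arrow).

bc->; ca->b

  | cbbcaac => cbaac
  | cbcacbc => cacbc => bcbc => bc => ε
  | aaac
  | cca => cb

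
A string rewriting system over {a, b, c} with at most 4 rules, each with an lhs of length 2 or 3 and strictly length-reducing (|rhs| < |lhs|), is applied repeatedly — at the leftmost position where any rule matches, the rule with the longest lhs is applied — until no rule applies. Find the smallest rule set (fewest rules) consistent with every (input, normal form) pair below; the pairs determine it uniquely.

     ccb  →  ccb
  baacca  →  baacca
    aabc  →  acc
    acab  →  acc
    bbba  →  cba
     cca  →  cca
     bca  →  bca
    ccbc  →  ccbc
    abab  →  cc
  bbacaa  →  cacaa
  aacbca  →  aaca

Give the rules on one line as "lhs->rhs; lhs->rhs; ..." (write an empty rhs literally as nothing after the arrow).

ab->c; acb->a; bb->c

  | ccb
  | baacca
  | aabc => acc
  | acab => acc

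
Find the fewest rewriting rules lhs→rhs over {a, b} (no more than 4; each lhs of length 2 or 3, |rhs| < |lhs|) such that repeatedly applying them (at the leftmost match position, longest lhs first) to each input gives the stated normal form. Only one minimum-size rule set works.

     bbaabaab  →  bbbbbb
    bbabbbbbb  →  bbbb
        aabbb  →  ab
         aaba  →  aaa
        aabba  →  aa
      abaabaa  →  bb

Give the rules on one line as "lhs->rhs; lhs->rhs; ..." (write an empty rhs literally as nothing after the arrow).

abb->; ba->a; baa->bb

  | bbaabaab => bbbbaab => bbbbbb
  | bbabbbbbb => babbbbbb => abbbbbb => bbbb
  | aabbb => ab
  | aaba => aaa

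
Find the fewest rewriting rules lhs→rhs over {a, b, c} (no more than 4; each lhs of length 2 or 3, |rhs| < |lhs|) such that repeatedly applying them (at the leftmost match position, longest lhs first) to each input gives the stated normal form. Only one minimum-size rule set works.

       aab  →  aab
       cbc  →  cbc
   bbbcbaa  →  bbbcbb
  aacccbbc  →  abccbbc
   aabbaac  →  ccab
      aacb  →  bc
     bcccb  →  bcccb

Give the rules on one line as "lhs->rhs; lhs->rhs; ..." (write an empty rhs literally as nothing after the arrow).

  | aab
  | cbc
  | bbbcbaa => bbbcbb
  | aacccbbc => abccbbc

abb->cb; ac->b; acb->cc; baa->bb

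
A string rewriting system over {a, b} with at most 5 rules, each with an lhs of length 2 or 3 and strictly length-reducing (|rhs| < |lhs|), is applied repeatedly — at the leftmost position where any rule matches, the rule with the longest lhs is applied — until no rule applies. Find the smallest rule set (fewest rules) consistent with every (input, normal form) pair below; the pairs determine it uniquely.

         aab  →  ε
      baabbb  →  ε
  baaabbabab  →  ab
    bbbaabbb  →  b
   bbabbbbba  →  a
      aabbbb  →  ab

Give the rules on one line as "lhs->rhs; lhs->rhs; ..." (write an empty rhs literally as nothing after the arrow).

aa->; aab->; ba->b; bb->a

  | aab => ε
  | baabbb => babbb => bbbb => abb => aa => ε
  | baaabbabab => baabbabab => babbabab => bbbabab => ababab => abbab => aaab => ab
  | bbbaabbb => abaabbb => ababbb => abbbb => aabb => b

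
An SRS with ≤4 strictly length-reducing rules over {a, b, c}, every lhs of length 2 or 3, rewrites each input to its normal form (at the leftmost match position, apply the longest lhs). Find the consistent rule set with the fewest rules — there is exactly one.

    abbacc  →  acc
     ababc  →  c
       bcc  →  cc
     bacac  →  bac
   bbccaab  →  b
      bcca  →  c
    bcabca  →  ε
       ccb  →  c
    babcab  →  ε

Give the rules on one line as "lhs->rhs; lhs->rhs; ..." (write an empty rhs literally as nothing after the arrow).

ab->c; bc->c; ca->; cb->

  | abbacc => cbacc => acc
  | ababc => cabc => bc => c
  | bcc => cc
  | bacac => bac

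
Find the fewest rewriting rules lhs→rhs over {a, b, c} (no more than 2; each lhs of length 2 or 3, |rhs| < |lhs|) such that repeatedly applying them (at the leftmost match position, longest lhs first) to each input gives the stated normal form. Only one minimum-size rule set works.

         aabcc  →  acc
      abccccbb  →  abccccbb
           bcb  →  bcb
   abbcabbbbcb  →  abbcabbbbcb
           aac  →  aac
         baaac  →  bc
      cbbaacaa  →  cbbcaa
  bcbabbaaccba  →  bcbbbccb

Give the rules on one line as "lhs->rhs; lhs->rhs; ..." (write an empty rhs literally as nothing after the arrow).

  | aabcc => acc
  | abccccbb
  | bcb
  | abbcabbbbcb

aab->a; ba->b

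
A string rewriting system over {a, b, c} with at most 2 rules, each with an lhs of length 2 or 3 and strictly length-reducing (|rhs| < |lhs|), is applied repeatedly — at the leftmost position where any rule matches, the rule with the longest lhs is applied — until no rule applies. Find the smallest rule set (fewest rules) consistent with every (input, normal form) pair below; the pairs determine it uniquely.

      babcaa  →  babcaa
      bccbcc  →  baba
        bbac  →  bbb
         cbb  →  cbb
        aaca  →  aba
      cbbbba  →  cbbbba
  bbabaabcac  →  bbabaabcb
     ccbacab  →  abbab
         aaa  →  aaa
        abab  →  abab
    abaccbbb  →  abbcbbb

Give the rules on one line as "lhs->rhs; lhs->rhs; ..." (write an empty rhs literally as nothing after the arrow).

  | babcaa
  | bccbcc => babcc => baba
  | bbac => bbb
  | cbb

ac->b; cc->a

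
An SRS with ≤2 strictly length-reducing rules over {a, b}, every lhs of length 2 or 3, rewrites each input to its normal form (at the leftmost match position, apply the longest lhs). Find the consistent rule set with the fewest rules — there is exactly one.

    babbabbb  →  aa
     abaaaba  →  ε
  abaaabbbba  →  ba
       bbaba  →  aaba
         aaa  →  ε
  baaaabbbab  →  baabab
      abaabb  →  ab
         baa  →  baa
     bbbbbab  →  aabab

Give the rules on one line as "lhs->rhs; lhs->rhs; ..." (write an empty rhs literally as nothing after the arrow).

  | babbabbb => baaabbb => bbbb => abb => aa
  | abaaaba => abba => aaa => ε
  | abaaabbbba => abbbbba => aabbba => aaaba => ba
  | bbaba => aaba

aaa->; bb->a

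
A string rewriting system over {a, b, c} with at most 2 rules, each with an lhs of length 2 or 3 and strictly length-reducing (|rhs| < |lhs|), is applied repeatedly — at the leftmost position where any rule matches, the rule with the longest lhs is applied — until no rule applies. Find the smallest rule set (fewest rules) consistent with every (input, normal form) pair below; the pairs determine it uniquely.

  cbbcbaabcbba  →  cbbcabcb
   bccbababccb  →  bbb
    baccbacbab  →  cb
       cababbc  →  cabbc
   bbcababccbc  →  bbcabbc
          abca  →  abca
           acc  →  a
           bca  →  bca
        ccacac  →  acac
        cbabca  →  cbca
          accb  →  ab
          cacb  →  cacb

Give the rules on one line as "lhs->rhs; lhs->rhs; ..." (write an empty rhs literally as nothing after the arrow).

ba->; cc->

  | cbbcbaabcbba => cbbcabcbba => cbbcabcb
  | bccbababccb => bbababccb => bbabccb => bbccb => bbb
  | baccbacbab => ccbacbab => bacbab => cbab => cb
  | cababbc => cabbc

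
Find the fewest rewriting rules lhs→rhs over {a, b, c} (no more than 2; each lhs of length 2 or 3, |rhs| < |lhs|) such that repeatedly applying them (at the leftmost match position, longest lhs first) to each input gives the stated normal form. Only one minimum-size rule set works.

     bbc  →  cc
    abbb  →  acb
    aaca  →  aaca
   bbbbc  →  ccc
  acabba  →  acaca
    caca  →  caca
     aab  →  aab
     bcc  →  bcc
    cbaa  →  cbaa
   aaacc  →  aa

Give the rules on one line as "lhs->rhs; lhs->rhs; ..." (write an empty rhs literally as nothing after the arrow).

acc->; bb->c

  | bbc => cc
  | abbb => acb
  | aaca
  | bbbbc => cbbc => ccc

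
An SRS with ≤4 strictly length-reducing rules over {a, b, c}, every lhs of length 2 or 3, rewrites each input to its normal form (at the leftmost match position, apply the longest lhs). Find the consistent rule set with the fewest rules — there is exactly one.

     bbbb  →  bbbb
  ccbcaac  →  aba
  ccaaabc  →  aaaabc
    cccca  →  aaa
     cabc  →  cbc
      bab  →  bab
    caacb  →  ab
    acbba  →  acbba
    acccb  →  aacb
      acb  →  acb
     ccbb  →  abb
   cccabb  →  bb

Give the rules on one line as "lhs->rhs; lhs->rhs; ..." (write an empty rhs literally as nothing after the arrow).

aca->; ca->c; cc->a

  | bbbb
  | ccbcaac => abcaac => abcac => abcc => aba
  | ccaaabc => aaaabc
  | cccca => acca => aaa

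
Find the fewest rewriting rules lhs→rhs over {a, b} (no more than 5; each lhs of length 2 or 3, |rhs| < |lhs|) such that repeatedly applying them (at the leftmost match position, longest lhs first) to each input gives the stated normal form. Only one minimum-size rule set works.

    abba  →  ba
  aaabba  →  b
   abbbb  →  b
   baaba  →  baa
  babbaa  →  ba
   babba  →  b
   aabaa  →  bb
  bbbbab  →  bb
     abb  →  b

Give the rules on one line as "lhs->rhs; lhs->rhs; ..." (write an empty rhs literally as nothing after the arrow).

  | abba => ba
  | aaabba => bbbba => bba => b
  | abbbb => bbb => b
  | baaba => baa

aaa->bb; ab->; bba->b; bbb->b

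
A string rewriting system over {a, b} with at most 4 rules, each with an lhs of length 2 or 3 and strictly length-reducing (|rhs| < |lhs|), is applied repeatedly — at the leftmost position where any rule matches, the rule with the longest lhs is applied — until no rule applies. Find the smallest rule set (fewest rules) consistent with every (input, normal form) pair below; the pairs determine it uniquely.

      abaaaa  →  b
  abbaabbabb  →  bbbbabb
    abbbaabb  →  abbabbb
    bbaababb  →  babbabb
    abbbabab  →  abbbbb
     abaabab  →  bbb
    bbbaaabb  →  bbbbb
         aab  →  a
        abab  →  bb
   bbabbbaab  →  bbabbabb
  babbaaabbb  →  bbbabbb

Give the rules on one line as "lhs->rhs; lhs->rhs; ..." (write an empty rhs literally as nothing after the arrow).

aab->a; aba->b; baa->ab

  | abaaaa => baaa => aba => b
  | abbaabbabb => ababbbabb => bbbbabb
  | abbbaabb => abbabbb
  | bbaababb => babbabb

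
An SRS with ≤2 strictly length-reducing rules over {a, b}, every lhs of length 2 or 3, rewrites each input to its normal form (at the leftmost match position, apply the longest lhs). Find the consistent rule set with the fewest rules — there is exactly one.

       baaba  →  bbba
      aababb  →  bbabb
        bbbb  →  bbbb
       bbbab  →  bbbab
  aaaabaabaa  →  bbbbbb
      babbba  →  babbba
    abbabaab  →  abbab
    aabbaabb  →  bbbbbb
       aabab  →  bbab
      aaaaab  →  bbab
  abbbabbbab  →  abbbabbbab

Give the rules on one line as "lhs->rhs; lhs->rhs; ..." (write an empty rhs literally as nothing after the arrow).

aa->b; aba->

  | baaba => bbba
  | aababb => bbabb
  | bbbb
  | bbbab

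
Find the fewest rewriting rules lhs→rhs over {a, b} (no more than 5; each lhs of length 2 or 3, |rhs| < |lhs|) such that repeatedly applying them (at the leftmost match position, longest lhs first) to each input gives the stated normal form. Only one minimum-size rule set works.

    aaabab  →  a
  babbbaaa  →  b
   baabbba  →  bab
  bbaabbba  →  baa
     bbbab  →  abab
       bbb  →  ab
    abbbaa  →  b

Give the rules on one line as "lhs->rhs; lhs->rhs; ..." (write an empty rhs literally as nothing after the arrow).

  | aaabab => bbab => bb => a
  | babbbaaa => baabaaa => baaaa => bba => b
  | baabbba => babba => bab
  | bbaabbba => babbba => baaba => baa

aaa->b; aab->a; bb->a; bba->b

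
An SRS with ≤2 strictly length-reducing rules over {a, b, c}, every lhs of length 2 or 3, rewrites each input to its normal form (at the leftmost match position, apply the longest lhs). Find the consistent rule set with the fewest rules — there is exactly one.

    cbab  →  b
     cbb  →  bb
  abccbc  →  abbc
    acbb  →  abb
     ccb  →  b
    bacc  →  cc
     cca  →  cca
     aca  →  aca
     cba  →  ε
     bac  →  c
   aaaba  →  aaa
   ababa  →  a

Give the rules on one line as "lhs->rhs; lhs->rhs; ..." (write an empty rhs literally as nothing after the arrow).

ba->; cb->b

  | cbab => bab => b
  | cbb => bb
  | abccbc => abcbc => abbc
  | acbb => abb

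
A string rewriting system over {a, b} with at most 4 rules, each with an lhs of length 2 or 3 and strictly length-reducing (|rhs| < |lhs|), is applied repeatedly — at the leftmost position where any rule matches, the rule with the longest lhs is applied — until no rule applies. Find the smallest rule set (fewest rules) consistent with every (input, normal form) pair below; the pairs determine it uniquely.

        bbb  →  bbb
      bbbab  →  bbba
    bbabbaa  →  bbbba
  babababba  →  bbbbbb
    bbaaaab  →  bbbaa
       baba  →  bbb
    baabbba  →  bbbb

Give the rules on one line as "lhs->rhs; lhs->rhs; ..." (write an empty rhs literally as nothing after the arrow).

  | bbb
  | bbbab => bbba
  | bbabbaa => bbabaa => bbbba
  | babababba => bbbbabba => bbbbaba => bbbbbb

aab->ba; ab->a; aba->bb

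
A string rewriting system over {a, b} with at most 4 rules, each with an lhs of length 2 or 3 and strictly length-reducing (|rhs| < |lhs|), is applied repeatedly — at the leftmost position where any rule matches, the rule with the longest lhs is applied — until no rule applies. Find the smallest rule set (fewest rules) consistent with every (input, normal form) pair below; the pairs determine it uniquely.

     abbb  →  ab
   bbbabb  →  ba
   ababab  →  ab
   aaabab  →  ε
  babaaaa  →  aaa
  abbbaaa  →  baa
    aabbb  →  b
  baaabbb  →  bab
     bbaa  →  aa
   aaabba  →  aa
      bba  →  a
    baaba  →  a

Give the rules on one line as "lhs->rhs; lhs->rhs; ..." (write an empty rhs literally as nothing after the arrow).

  | abbb => ab
  | bbbabb => babb => ba
  | ababab => bbab => ab
  | aaabab => abab => bb => ε

aab->b; aba->b; bb->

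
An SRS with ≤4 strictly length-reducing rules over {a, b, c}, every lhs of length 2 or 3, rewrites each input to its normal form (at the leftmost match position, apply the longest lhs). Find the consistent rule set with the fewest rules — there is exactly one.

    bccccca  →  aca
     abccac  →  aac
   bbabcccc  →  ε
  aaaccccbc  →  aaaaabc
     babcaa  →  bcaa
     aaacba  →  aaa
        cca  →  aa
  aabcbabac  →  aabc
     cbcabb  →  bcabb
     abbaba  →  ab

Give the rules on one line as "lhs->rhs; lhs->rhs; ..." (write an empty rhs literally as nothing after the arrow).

ba->; cb->b; cc->a

  | bccccca => baccca => ccca => aca
  | abccac => abaac => aac
  | bbabcccc => bbcccc => bbacc => bcc => ba => ε
  | aaaccccbc => aaaaccbc => aaaaabc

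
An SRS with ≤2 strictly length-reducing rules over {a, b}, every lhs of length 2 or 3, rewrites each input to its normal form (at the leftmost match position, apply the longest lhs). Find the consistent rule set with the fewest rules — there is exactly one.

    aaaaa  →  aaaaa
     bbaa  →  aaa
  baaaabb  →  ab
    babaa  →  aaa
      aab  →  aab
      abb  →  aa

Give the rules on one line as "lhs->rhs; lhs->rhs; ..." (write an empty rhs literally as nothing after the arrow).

ba->b; bb->a

  | aaaaa
  | bbaa => aaa
  | baaaabb => baaabb => baabb => babb => bbb => ab
  | babaa => bbaa => aaa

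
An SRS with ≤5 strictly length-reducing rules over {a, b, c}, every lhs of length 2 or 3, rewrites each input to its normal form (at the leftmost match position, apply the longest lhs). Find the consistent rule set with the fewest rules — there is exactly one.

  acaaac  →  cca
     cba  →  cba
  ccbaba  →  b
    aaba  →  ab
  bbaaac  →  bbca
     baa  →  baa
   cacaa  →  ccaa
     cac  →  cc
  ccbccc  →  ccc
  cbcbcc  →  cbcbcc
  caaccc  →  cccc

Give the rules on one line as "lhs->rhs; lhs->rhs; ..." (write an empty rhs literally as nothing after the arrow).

aac->ca; aba->b; ac->c; ccb->

  | acaaac => caaac => caca => cca
  | cba
  | ccbaba => aba => b
  | aaba => ab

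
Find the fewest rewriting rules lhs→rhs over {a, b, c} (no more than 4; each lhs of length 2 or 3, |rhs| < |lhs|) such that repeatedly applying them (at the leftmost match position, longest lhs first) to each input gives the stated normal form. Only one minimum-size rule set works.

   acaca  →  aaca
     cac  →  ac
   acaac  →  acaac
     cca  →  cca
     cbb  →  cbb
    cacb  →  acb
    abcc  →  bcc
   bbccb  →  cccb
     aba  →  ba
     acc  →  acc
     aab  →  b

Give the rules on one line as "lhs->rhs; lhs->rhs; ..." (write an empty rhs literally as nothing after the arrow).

  | acaca => aaca
  | cac => ac
  | acaac
  | cca

ab->b; bbc->cc; cac->ac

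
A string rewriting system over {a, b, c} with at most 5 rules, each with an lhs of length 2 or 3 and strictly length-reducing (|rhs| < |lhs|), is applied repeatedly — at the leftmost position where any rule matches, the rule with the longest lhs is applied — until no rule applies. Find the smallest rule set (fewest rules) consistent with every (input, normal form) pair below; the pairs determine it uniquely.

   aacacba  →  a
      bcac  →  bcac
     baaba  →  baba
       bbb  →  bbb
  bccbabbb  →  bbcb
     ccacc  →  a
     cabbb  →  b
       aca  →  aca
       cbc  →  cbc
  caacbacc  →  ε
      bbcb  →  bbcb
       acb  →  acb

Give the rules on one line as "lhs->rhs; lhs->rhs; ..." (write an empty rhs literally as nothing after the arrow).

aa->a; abb->c; cba->bb; cc->

  | aacacba => acacba => acabb => acc => a
  | bcac
  | baaba => baba
  | bbb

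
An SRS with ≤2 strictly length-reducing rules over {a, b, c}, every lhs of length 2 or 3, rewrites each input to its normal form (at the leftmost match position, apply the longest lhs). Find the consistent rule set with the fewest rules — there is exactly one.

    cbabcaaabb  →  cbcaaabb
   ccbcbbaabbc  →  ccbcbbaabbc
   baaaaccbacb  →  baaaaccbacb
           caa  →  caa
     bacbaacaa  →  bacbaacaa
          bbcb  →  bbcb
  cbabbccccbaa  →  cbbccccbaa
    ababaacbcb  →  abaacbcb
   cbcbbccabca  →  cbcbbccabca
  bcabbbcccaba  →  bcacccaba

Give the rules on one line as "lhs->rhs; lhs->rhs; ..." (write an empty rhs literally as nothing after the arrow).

  | cbabcaaabb => cbcaaabb
  | ccbcbbaabbc
  | baaaaccbacb
  | caa

bab->b; bbb->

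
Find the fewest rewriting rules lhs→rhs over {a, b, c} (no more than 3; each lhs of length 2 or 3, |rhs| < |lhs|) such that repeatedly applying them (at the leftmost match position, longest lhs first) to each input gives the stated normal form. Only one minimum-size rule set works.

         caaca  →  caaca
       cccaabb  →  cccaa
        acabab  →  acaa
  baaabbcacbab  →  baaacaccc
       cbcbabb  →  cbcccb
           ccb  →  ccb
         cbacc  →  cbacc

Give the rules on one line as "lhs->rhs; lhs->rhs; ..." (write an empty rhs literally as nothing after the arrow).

ab->a; bab->cc

  | caaca
  | cccaabb => cccaab => cccaa
  | acabab => acaab => acaa
  | baaabbcacbab => baaabcacbab => baaacacbab => baaacaccc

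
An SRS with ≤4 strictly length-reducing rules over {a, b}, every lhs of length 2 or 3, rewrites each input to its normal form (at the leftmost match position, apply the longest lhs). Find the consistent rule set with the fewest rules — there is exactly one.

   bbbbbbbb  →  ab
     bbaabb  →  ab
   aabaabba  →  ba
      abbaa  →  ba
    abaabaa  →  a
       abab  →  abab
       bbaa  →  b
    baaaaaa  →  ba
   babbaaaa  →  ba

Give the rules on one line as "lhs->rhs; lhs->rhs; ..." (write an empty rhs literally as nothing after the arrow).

  | bbbbbbbb => abbbbbb => aabbbb => aaabb => bbb => ab
  | bbaabb => aaabb => bbb => ab
  | aabaabba => aabba => aaaa => ba
  | abbaa => aaaa => ba

aaa->b; baa->; bb->a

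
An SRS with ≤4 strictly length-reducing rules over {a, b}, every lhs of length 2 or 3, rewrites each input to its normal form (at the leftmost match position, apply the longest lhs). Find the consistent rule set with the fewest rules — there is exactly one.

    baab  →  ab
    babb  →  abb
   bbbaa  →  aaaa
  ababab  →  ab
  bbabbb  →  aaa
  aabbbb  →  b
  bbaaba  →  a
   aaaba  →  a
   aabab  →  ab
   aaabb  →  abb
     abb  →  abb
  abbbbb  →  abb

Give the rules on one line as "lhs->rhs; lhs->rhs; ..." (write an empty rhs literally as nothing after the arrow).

  | baab => ab
  | babb => abb
  | bbbaa => aaaa
  | ababab => aabab => bab => ab

aab->b; ba->; bab->ab; bbb->aa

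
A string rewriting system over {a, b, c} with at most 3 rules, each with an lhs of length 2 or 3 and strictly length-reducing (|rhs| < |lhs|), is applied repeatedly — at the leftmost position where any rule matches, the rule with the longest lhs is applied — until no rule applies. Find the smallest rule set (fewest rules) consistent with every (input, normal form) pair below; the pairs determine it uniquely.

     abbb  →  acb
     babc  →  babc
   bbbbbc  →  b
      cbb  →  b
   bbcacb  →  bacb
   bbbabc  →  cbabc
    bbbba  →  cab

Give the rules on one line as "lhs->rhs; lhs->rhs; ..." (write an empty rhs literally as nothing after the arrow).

bb->c; bba->ab; cc->b

  | abbb => acb
  | babc
  | bbbbbc => cbbbc => ccbc => bbc => cc => b
  | cbb => cc => b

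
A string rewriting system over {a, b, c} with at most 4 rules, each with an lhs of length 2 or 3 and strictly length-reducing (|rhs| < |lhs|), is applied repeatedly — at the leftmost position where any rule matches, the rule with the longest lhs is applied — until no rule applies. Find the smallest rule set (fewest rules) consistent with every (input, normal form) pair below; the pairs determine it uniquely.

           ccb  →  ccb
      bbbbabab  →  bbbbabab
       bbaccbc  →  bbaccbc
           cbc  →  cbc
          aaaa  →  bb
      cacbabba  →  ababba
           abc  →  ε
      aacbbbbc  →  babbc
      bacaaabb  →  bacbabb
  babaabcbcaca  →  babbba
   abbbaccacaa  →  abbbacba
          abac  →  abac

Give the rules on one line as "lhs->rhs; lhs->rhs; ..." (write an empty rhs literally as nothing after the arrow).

  | ccb
  | bbbbabab
  | bbaccbc
  | cbc

aa->b; abc->; cac->a; cbb->a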